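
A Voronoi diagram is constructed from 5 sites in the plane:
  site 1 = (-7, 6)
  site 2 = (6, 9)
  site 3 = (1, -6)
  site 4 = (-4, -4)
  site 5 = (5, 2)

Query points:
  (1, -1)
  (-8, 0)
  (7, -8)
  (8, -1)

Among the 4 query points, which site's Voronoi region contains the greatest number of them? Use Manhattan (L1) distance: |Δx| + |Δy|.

site 3

(1, -1) — d to each: site 1:15, site 2:15, site 3:5, site 4:8, site 5:7 → nearest is site 3
(-8, 0) — d to each: site 1:7, site 2:23, site 3:15, site 4:8, site 5:15 → nearest is site 1
(7, -8) — d to each: site 1:28, site 2:18, site 3:8, site 4:15, site 5:12 → nearest is site 3
(8, -1) — d to each: site 1:22, site 2:12, site 3:12, site 4:15, site 5:6 → nearest is site 5
Tally — site 1:1, site 3:2, site 5:1. site 3 captures the most (2).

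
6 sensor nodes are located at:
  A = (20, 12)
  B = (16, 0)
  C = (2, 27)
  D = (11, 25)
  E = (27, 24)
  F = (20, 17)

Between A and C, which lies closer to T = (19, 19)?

A

Compare squared distances:
|TA|² = (19−20)² + (19−12)² = 1 + 49 = 50
|TC|² = (19−2)² + (19−27)² = 289 + 64 = 353
50 < 353, so A is closer.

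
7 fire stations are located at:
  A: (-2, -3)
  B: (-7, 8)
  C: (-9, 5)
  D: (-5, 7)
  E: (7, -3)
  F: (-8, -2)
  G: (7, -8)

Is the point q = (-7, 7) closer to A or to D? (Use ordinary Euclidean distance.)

D

Compare squared distances:
|qA|² = (-7−(-2))² + (7−(-3))² = 25 + 100 = 125
|qD|² = (-7−(-5))² + (7−7)² = 4 + 0 = 4
125 > 4, so D is closer.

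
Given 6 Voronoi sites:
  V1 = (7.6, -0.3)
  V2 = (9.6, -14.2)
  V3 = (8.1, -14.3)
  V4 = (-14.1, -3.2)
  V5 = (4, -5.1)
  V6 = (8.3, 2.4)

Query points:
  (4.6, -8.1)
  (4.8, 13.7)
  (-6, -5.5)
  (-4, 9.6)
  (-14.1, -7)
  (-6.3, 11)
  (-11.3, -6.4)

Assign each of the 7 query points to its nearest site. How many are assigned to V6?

(4.6, -8.1) — d² to each: V1:69.84, V2:62.21, V3:50.69, V4:373.7, V5:9.36, V6:123.94 → nearest is V5
(4.8, 13.7) — d² to each: V1:203.84, V2:801.45, V3:794.89, V4:642.82, V5:354.08, V6:139.94 → nearest is V6
(-6, -5.5) — d² to each: V1:212, V2:319.05, V3:276.25, V4:70.9, V5:100.16, V6:266.9 → nearest is V4
(-4, 9.6) — d² to each: V1:232.57, V2:751.4, V3:717.62, V4:265.85, V5:280.09, V6:203.13 → nearest is V6
(-14.1, -7) — d² to each: V1:515.78, V2:613.53, V3:546.13, V4:14.44, V5:331.22, V6:590.12 → nearest is V4
(-6.3, 11) — d² to each: V1:320.9, V2:887.85, V3:847.45, V4:262.48, V5:365.3, V6:287.12 → nearest is V4
(-11.3, -6.4) — d² to each: V1:394.42, V2:497.65, V3:438.77, V4:18.08, V5:235.78, V6:461.6 → nearest is V4
2 of the 7 points have V6 as nearest.

2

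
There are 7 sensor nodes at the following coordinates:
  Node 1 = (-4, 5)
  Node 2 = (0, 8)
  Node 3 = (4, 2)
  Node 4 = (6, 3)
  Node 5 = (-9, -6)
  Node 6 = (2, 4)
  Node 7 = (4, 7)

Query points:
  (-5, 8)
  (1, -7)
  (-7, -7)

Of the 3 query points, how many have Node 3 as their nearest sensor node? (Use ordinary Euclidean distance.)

1

(-5, 8) — d² to each: Node 1:10, Node 2:25, Node 3:117, Node 4:146, Node 5:212, Node 6:65, Node 7:82 → nearest is Node 1
(1, -7) — d² to each: Node 1:169, Node 2:226, Node 3:90, Node 4:125, Node 5:101, Node 6:122, Node 7:205 → nearest is Node 3
(-7, -7) — d² to each: Node 1:153, Node 2:274, Node 3:202, Node 4:269, Node 5:5, Node 6:202, Node 7:317 → nearest is Node 5
1 of the 3 points has Node 3 as nearest.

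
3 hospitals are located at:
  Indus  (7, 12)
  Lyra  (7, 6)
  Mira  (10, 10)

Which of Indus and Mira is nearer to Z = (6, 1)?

Mira

Compare squared distances:
d²(Z, Indus) = (6−7)² + (1−12)² = 1 + 121 = 122
d²(Z, Mira) = (6−10)² + (1−10)² = 16 + 81 = 97
122 > 97, so Mira is closer.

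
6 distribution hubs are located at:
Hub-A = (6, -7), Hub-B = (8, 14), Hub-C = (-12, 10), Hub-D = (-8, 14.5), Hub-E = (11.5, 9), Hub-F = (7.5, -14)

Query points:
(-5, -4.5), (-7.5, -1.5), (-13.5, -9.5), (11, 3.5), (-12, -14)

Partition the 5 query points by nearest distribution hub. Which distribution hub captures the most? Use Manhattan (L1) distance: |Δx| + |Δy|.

Hub-C

(-5, -4.5) — d to each: Hub-A:13.5, Hub-B:31.5, Hub-C:21.5, Hub-D:22, Hub-E:30, Hub-F:22 → nearest is Hub-A
(-7.5, -1.5) — d to each: Hub-A:19, Hub-B:31, Hub-C:16, Hub-D:16.5, Hub-E:29.5, Hub-F:27.5 → nearest is Hub-C
(-13.5, -9.5) — d to each: Hub-A:22, Hub-B:45, Hub-C:21, Hub-D:29.5, Hub-E:43.5, Hub-F:25.5 → nearest is Hub-C
(11, 3.5) — d to each: Hub-A:15.5, Hub-B:13.5, Hub-C:29.5, Hub-D:30, Hub-E:6, Hub-F:21 → nearest is Hub-E
(-12, -14) — d to each: Hub-A:25, Hub-B:48, Hub-C:24, Hub-D:32.5, Hub-E:46.5, Hub-F:19.5 → nearest is Hub-F
Tally — Hub-A:1, Hub-C:2, Hub-E:1, Hub-F:1. Hub-C captures the most (2).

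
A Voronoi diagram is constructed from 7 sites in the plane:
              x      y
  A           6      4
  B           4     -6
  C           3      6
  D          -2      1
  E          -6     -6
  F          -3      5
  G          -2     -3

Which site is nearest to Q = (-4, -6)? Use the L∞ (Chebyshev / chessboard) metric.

d(Q,A) = max(10, 10) = 10
d(Q,B) = max(8, 0) = 8
d(Q,C) = max(7, 12) = 12
d(Q,D) = max(2, 7) = 7
d(Q,E) = max(2, 0) = 2
d(Q,F) = max(1, 11) = 11
d(Q,G) = max(2, 3) = 3
Minimum is at E.

E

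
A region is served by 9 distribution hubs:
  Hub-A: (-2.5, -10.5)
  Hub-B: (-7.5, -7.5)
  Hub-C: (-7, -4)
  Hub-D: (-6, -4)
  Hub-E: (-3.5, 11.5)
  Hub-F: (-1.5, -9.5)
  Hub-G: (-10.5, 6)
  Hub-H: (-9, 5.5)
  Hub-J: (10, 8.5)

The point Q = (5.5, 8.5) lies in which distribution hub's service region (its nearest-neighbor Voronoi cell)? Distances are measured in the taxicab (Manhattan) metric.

Hub-J

d(Q, Hub-A) = 8 + 19 = 27
d(Q, Hub-B) = 13 + 16 = 29
d(Q, Hub-C) = 12.5 + 12.5 = 25
d(Q, Hub-D) = 11.5 + 12.5 = 24
d(Q, Hub-E) = 9 + 3 = 12
d(Q, Hub-F) = 7 + 18 = 25
d(Q, Hub-G) = 16 + 2.5 = 18.5
d(Q, Hub-H) = 14.5 + 3 = 17.5
d(Q, Hub-J) = 4.5 + 0 = 4.5
The smallest is to Hub-J, so Q lies in the Voronoi region of Hub-J.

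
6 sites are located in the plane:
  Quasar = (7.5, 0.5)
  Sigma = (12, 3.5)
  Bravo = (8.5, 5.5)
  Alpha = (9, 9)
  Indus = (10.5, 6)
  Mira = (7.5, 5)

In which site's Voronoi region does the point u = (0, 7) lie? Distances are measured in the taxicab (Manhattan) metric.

d(u, Quasar) = |0−7.5| + |7−0.5| = 7.5 + 6.5 = 14
d(u, Sigma) = |0−12| + |7−3.5| = 12 + 3.5 = 15.5
d(u, Bravo) = |0−8.5| + |7−5.5| = 8.5 + 1.5 = 10
d(u, Alpha) = |0−9| + |7−9| = 9 + 2 = 11
d(u, Indus) = |0−10.5| + |7−6| = 10.5 + 1 = 11.5
d(u, Mira) = |0−7.5| + |7−5| = 7.5 + 2 = 9.5
The smallest is to Mira, so u lies in the Voronoi region of Mira.

Mira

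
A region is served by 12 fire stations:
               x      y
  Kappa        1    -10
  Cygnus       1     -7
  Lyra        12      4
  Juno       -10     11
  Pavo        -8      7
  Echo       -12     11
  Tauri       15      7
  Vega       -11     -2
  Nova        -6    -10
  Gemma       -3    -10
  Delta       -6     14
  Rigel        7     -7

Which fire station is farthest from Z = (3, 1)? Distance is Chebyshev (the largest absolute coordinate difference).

Echo

d(Z, Kappa) = max(2, 11) = 11
d(Z, Cygnus) = max(2, 8) = 8
d(Z, Lyra) = max(9, 3) = 9
d(Z, Juno) = max(13, 10) = 13
d(Z, Pavo) = max(11, 6) = 11
d(Z, Echo) = max(15, 10) = 15
d(Z, Tauri) = max(12, 6) = 12
d(Z, Vega) = max(14, 3) = 14
d(Z, Nova) = max(9, 11) = 11
d(Z, Gemma) = max(6, 11) = 11
d(Z, Delta) = max(9, 13) = 13
d(Z, Rigel) = max(4, 8) = 8
The largest is to Echo.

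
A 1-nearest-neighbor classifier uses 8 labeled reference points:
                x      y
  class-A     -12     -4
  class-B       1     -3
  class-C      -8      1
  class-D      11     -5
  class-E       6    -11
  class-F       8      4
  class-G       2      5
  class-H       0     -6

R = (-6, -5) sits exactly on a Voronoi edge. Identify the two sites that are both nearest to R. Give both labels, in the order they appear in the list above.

class-A and class-H

Squared distances from R to each site:
d²(R, class-A) = (-6−(-12))² + (-5−(-4))² = 36 + 1 = 37
d²(R, class-B) = (-6−1)² + (-5−(-3))² = 49 + 4 = 53
d²(R, class-C) = (-6−(-8))² + (-5−1)² = 4 + 36 = 40
d²(R, class-D) = (-6−11)² + (-5−(-5))² = 289 + 0 = 289
d²(R, class-E) = (-6−6)² + (-5−(-11))² = 144 + 36 = 180
d²(R, class-F) = (-6−8)² + (-5−4)² = 196 + 81 = 277
d²(R, class-G) = (-6−2)² + (-5−5)² = 64 + 100 = 164
d²(R, class-H) = (-6−0)² + (-5−(-6))² = 36 + 1 = 37
R is equidistant from class-A and class-H (both at squared distance 37), and every other site is strictly farther — so R lies on the class-A–class-H Voronoi edge.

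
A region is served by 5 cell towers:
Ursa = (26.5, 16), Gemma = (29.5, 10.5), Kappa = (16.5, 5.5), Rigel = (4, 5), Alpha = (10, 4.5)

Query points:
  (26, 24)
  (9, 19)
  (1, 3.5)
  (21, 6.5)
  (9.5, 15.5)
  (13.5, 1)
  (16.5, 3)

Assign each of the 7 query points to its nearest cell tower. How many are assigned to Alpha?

(26, 24) — d² to each: Ursa:64.25, Gemma:194.5, Kappa:432.5, Rigel:845, Alpha:636.25 → nearest is Ursa
(9, 19) — d² to each: Ursa:315.25, Gemma:492.5, Kappa:238.5, Rigel:221, Alpha:211.25 → nearest is Alpha
(1, 3.5) — d² to each: Ursa:806.5, Gemma:861.25, Kappa:244.25, Rigel:11.25, Alpha:82 → nearest is Rigel
(21, 6.5) — d² to each: Ursa:120.5, Gemma:88.25, Kappa:21.25, Rigel:291.25, Alpha:125 → nearest is Kappa
(9.5, 15.5) — d² to each: Ursa:289.25, Gemma:425, Kappa:149, Rigel:140.5, Alpha:121.25 → nearest is Alpha
(13.5, 1) — d² to each: Ursa:394, Gemma:346.25, Kappa:29.25, Rigel:106.25, Alpha:24.5 → nearest is Alpha
(16.5, 3) — d² to each: Ursa:269, Gemma:225.25, Kappa:6.25, Rigel:160.25, Alpha:44.5 → nearest is Kappa
3 of the 7 points have Alpha as nearest.

3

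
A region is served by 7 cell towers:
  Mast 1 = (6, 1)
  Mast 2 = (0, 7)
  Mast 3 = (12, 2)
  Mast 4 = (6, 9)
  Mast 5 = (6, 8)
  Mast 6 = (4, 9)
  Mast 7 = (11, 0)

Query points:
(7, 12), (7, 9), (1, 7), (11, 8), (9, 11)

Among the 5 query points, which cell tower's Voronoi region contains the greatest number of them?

(7, 12) — d² to each: Mast 1:122, Mast 2:74, Mast 3:125, Mast 4:10, Mast 5:17, Mast 6:18, Mast 7:160 → nearest is Mast 4
(7, 9) — d² to each: Mast 1:65, Mast 2:53, Mast 3:74, Mast 4:1, Mast 5:2, Mast 6:9, Mast 7:97 → nearest is Mast 4
(1, 7) — d² to each: Mast 1:61, Mast 2:1, Mast 3:146, Mast 4:29, Mast 5:26, Mast 6:13, Mast 7:149 → nearest is Mast 2
(11, 8) — d² to each: Mast 1:74, Mast 2:122, Mast 3:37, Mast 4:26, Mast 5:25, Mast 6:50, Mast 7:64 → nearest is Mast 5
(9, 11) — d² to each: Mast 1:109, Mast 2:97, Mast 3:90, Mast 4:13, Mast 5:18, Mast 6:29, Mast 7:125 → nearest is Mast 4
Tally — Mast 2:1, Mast 4:3, Mast 5:1. Mast 4 captures the most (3).

Mast 4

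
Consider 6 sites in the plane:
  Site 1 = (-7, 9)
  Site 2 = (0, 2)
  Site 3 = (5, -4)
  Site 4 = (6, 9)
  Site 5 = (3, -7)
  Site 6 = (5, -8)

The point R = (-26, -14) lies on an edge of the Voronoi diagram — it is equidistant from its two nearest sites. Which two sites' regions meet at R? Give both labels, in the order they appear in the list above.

Site 1 and Site 5

Squared distances from R to each site:
d²(R, Site 1) = (-26−(-7))² + (-14−9)² = 361 + 529 = 890
d²(R, Site 2) = (-26−0)² + (-14−2)² = 676 + 256 = 932
d²(R, Site 3) = (-26−5)² + (-14−(-4))² = 961 + 100 = 1061
d²(R, Site 4) = (-26−6)² + (-14−9)² = 1024 + 529 = 1553
d²(R, Site 5) = (-26−3)² + (-14−(-7))² = 841 + 49 = 890
d²(R, Site 6) = (-26−5)² + (-14−(-8))² = 961 + 36 = 997
R is equidistant from Site 1 and Site 5 (both at squared distance 890), and every other site is strictly farther — so R lies on the Site 1–Site 5 Voronoi edge.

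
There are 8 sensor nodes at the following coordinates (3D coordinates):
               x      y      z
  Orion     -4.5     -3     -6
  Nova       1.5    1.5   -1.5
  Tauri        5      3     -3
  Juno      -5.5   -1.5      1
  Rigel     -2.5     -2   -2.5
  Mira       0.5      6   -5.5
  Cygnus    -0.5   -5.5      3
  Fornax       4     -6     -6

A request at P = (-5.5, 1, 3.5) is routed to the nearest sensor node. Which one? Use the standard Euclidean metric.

Juno

Since √ is increasing, it suffices to compare squared distances:
d²(P, Orion) = (-5.5−(-4.5))² + (1−(-3))² + (3.5−(-6))² = 1 + 16 + 90.25 = 107.25
d²(P, Nova) = (-5.5−1.5)² + (1−1.5)² + (3.5−(-1.5))² = 49 + 0.25 + 25 = 74.25
d²(P, Tauri) = (-5.5−5)² + (1−3)² + (3.5−(-3))² = 110.25 + 4 + 42.25 = 156.5
d²(P, Juno) = (-5.5−(-5.5))² + (1−(-1.5))² + (3.5−1)² = 0 + 6.25 + 6.25 = 12.5
d²(P, Rigel) = (-5.5−(-2.5))² + (1−(-2))² + (3.5−(-2.5))² = 9 + 9 + 36 = 54
d²(P, Mira) = (-5.5−0.5)² + (1−6)² + (3.5−(-5.5))² = 36 + 25 + 81 = 142
d²(P, Cygnus) = (-5.5−(-0.5))² + (1−(-5.5))² + (3.5−3)² = 25 + 42.25 + 0.25 = 67.5
d²(P, Fornax) = (-5.5−4)² + (1−(-6))² + (3.5−(-6))² = 90.25 + 49 + 90.25 = 229.5
The smallest is to Juno, so P lies in the Voronoi region of Juno.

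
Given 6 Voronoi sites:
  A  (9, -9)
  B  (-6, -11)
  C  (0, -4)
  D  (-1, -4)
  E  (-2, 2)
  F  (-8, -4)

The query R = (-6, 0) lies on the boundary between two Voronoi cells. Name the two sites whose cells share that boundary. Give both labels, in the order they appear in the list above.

Squared distances from R to each site:
|RA|² = 225 + 81 = 306
|RB|² = 0 + 121 = 121
|RC|² = 36 + 16 = 52
|RD|² = 25 + 16 = 41
|RE|² = 16 + 4 = 20
|RF|² = 4 + 16 = 20
R is equidistant from E and F (both at squared distance 20), and every other site is strictly farther — so R lies on the E–F Voronoi edge.

E and F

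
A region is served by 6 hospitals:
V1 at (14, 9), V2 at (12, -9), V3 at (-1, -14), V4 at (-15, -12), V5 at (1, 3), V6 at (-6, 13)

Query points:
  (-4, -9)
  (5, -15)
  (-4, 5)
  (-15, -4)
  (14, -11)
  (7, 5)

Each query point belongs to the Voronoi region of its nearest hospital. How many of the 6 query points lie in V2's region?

(-4, -9) — d² to each: V1:648, V2:256, V3:34, V4:130, V5:169, V6:488 → nearest is V3
(5, -15) — d² to each: V1:657, V2:85, V3:37, V4:409, V5:340, V6:905 → nearest is V3
(-4, 5) — d² to each: V1:340, V2:452, V3:370, V4:410, V5:29, V6:68 → nearest is V5
(-15, -4) — d² to each: V1:1010, V2:754, V3:296, V4:64, V5:305, V6:370 → nearest is V4
(14, -11) — d² to each: V1:400, V2:8, V3:234, V4:842, V5:365, V6:976 → nearest is V2
(7, 5) — d² to each: V1:65, V2:221, V3:425, V4:773, V5:40, V6:233 → nearest is V5
1 of the 6 points has V2 as nearest.

1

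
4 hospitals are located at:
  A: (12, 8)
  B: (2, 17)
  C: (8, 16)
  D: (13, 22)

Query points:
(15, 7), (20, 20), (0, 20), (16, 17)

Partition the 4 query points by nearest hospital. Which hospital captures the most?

(15, 7) — d² to each: A:10, B:269, C:130, D:229 → nearest is A
(20, 20) — d² to each: A:208, B:333, C:160, D:53 → nearest is D
(0, 20) — d² to each: A:288, B:13, C:80, D:173 → nearest is B
(16, 17) — d² to each: A:97, B:196, C:65, D:34 → nearest is D
Tally — A:1, B:1, D:2. D captures the most (2).

D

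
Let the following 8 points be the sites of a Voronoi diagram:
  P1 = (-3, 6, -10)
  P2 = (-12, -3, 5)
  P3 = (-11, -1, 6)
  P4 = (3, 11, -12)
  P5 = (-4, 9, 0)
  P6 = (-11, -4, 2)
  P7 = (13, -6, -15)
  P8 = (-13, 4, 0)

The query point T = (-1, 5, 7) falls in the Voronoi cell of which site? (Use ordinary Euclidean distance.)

Since √ is increasing, it suffices to compare squared distances:
|TP1|² = (-1−(-3))² + (5−6)² + (7−(-10))² = 4 + 1 + 289 = 294
|TP2|² = (-1−(-12))² + (5−(-3))² + (7−5)² = 121 + 64 + 4 = 189
|TP3|² = (-1−(-11))² + (5−(-1))² + (7−6)² = 100 + 36 + 1 = 137
|TP4|² = (-1−3)² + (5−11)² + (7−(-12))² = 16 + 36 + 361 = 413
|TP5|² = (-1−(-4))² + (5−9)² + (7−0)² = 9 + 16 + 49 = 74
|TP6|² = (-1−(-11))² + (5−(-4))² + (7−2)² = 100 + 81 + 25 = 206
|TP7|² = (-1−13)² + (5−(-6))² + (7−(-15))² = 196 + 121 + 484 = 801
|TP8|² = (-1−(-13))² + (5−4)² + (7−0)² = 144 + 1 + 49 = 194
Minimum is at P5.

P5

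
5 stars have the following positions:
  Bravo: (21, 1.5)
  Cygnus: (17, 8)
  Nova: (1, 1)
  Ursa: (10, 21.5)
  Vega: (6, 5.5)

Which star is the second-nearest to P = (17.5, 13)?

Squared Euclidean distances:
d²(P, Bravo) = (17.5−21)² + (13−1.5)² = 12.25 + 132.25 = 144.5
d²(P, Cygnus) = (17.5−17)² + (13−8)² = 0.25 + 25 = 25.25
d²(P, Nova) = (17.5−1)² + (13−1)² = 272.25 + 144 = 416.25
d²(P, Ursa) = (17.5−10)² + (13−21.5)² = 56.25 + 72.25 = 128.5
d²(P, Vega) = (17.5−6)² + (13−5.5)² = 132.25 + 56.25 = 188.5
Sorted ascending: Cygnus, Ursa, Bravo, … — the second-nearest is Ursa.

Ursa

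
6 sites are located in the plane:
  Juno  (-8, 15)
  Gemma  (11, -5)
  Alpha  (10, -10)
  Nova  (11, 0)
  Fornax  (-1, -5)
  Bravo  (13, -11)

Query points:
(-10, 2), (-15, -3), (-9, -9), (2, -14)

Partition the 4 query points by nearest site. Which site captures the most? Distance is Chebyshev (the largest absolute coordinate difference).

(-10, 2) — d to each: Juno:13, Gemma:21, Alpha:20, Nova:21, Fornax:9, Bravo:23 → nearest is Fornax
(-15, -3) — d to each: Juno:18, Gemma:26, Alpha:25, Nova:26, Fornax:14, Bravo:28 → nearest is Fornax
(-9, -9) — d to each: Juno:24, Gemma:20, Alpha:19, Nova:20, Fornax:8, Bravo:22 → nearest is Fornax
(2, -14) — d to each: Juno:29, Gemma:9, Alpha:8, Nova:14, Fornax:9, Bravo:11 → nearest is Alpha
Tally — Alpha:1, Fornax:3. Fornax captures the most (3).

Fornax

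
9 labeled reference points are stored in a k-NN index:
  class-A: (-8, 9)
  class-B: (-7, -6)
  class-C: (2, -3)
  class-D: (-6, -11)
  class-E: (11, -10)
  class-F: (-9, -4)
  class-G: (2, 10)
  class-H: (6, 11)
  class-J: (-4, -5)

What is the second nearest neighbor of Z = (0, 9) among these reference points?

Since √ is increasing, it suffices to compare squared distances:
d²(Z, class-A) = 64 + 0 = 64
d²(Z, class-B) = 49 + 225 = 274
d²(Z, class-C) = 4 + 144 = 148
d²(Z, class-D) = 36 + 400 = 436
d²(Z, class-E) = 121 + 361 = 482
d²(Z, class-F) = 81 + 169 = 250
d²(Z, class-G) = 4 + 1 = 5
d²(Z, class-H) = 36 + 4 = 40
d²(Z, class-J) = 16 + 196 = 212
Sorted ascending: class-G, class-H, class-A, … — the second-nearest is class-H.

class-H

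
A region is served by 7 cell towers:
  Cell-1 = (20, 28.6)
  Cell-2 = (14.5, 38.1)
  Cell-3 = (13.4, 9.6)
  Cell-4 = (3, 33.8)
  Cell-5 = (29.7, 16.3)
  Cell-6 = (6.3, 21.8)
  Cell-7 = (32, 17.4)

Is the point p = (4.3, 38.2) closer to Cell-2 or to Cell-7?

Cell-2

Compare squared distances:
d²(p, Cell-2) = (4.3−14.5)² + (38.2−38.1)² = 104.04 + 0.01 = 104.05
d²(p, Cell-7) = (4.3−32)² + (38.2−17.4)² = 767.29 + 432.64 = 1199.93
104.05 < 1199.93, so Cell-2 is closer.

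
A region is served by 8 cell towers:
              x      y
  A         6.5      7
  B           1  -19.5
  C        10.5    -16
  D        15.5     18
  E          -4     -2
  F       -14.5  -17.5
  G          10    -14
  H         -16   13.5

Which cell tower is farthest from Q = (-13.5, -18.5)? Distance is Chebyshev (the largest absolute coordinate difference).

d(Q,A) = max(20, 25.5) = 25.5
d(Q,B) = max(14.5, 1) = 14.5
d(Q,C) = max(24, 2.5) = 24
d(Q,D) = max(29, 36.5) = 36.5
d(Q,E) = max(9.5, 16.5) = 16.5
d(Q,F) = max(1, 1) = 1
d(Q,G) = max(23.5, 4.5) = 23.5
d(Q,H) = max(2.5, 32) = 32
The largest is to D.

D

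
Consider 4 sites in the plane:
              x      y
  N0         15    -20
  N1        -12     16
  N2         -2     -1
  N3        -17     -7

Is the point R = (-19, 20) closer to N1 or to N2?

N1

Compare squared distances:
|RN1|² = (-19−(-12))² + (20−16)² = 49 + 16 = 65
|RN2|² = (-19−(-2))² + (20−(-1))² = 289 + 441 = 730
65 < 730, so N1 is closer.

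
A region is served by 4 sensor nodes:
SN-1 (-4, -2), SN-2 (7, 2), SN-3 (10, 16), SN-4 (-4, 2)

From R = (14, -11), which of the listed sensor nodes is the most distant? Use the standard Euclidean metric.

Compare squared distances (the ordering matches that of the actual distances):
d²(R, SN-1) = (14−(-4))² + (-11−(-2))² = 324 + 81 = 405
d²(R, SN-2) = (14−7)² + (-11−2)² = 49 + 169 = 218
d²(R, SN-3) = (14−10)² + (-11−16)² = 16 + 729 = 745
d²(R, SN-4) = (14−(-4))² + (-11−2)² = 324 + 169 = 493
The largest is to SN-3.

SN-3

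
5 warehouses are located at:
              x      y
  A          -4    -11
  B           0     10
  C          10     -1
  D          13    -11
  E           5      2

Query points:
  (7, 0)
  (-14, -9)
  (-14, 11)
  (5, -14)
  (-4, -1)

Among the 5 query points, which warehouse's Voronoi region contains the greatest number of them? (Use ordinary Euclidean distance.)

(7, 0) — d² to each: A:242, B:149, C:10, D:157, E:8 → nearest is E
(-14, -9) — d² to each: A:104, B:557, C:640, D:733, E:482 → nearest is A
(-14, 11) — d² to each: A:584, B:197, C:720, D:1213, E:442 → nearest is B
(5, -14) — d² to each: A:90, B:601, C:194, D:73, E:256 → nearest is D
(-4, -1) — d² to each: A:100, B:137, C:196, D:389, E:90 → nearest is E
Tally — A:1, B:1, D:1, E:2. E captures the most (2).

E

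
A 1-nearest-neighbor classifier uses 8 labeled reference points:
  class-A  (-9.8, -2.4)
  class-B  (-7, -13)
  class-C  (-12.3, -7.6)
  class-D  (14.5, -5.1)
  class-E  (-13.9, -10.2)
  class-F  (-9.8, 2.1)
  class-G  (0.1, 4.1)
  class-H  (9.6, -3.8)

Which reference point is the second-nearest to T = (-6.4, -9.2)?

class-C

Squared Euclidean distances:
d²(T, class-A) = (-6.4−(-9.8))² + (-9.2−(-2.4))² = 11.56 + 46.24 = 57.8
d²(T, class-B) = (-6.4−(-7))² + (-9.2−(-13))² = 0.36 + 14.44 = 14.8
d²(T, class-C) = (-6.4−(-12.3))² + (-9.2−(-7.6))² = 34.81 + 2.56 = 37.37
d²(T, class-D) = (-6.4−14.5)² + (-9.2−(-5.1))² = 436.81 + 16.81 = 453.62
d²(T, class-E) = (-6.4−(-13.9))² + (-9.2−(-10.2))² = 56.25 + 1 = 57.25
d²(T, class-F) = (-6.4−(-9.8))² + (-9.2−2.1)² = 11.56 + 127.69 = 139.25
d²(T, class-G) = (-6.4−0.1)² + (-9.2−4.1)² = 42.25 + 176.89 = 219.14
d²(T, class-H) = (-6.4−9.6)² + (-9.2−(-3.8))² = 256 + 29.16 = 285.16
Sorted ascending: class-B, class-C, class-E, … — the second-nearest is class-C.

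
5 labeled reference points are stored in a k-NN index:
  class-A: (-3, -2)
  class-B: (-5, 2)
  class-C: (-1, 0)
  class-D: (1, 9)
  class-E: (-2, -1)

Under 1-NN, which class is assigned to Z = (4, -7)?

class-E

Squared Euclidean distances:
d²(Z, class-A) = (4−(-3))² + (-7−(-2))² = 49 + 25 = 74
d²(Z, class-B) = (4−(-5))² + (-7−2)² = 81 + 81 = 162
d²(Z, class-C) = (4−(-1))² + (-7−0)² = 25 + 49 = 74
d²(Z, class-D) = (4−1)² + (-7−9)² = 9 + 256 = 265
d²(Z, class-E) = (4−(-2))² + (-7−(-1))² = 36 + 36 = 72
Minimum is at class-E.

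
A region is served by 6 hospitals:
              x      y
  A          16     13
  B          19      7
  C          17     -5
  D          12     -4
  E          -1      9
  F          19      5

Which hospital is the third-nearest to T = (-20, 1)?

C

Compare squared distances (the ordering matches that of the actual distances):
|TA|² = (-20−16)² + (1−13)² = 1296 + 144 = 1440
|TB|² = (-20−19)² + (1−7)² = 1521 + 36 = 1557
|TC|² = (-20−17)² + (1−(-5))² = 1369 + 36 = 1405
|TD|² = (-20−12)² + (1−(-4))² = 1024 + 25 = 1049
|TE|² = (-20−(-1))² + (1−9)² = 361 + 64 = 425
|TF|² = (-20−19)² + (1−5)² = 1521 + 16 = 1537
Sorted ascending: E, D, C, A, … — the third-nearest is C.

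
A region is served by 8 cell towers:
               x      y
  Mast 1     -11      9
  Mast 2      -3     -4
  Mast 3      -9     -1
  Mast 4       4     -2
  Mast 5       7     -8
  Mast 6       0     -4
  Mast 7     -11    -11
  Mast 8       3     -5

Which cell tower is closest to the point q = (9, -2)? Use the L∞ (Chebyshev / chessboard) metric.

Mast 4

d(q, Mast 1) = max(20, 11) = 20
d(q, Mast 2) = max(12, 2) = 12
d(q, Mast 3) = max(18, 1) = 18
d(q, Mast 4) = max(5, 0) = 5
d(q, Mast 5) = max(2, 6) = 6
d(q, Mast 6) = max(9, 2) = 9
d(q, Mast 7) = max(20, 9) = 20
d(q, Mast 8) = max(6, 3) = 6
Mast 4 is nearest.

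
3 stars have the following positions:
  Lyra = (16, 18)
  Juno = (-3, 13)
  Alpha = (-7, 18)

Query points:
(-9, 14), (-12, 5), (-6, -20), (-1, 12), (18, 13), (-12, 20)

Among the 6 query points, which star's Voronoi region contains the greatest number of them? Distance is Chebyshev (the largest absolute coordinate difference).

Juno

(-9, 14) — d to each: Lyra:25, Juno:6, Alpha:4 → nearest is Alpha
(-12, 5) — d to each: Lyra:28, Juno:9, Alpha:13 → nearest is Juno
(-6, -20) — d to each: Lyra:38, Juno:33, Alpha:38 → nearest is Juno
(-1, 12) — d to each: Lyra:17, Juno:2, Alpha:6 → nearest is Juno
(18, 13) — d to each: Lyra:5, Juno:21, Alpha:25 → nearest is Lyra
(-12, 20) — d to each: Lyra:28, Juno:9, Alpha:5 → nearest is Alpha
Tally — Lyra:1, Juno:3, Alpha:2. Juno captures the most (3).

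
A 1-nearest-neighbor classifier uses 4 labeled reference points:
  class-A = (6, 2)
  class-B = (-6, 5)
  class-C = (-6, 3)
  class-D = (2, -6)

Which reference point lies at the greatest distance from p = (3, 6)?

class-D

Squared Euclidean distances:
d²(p, class-A) = (3−6)² + (6−2)² = 9 + 16 = 25
d²(p, class-B) = (3−(-6))² + (6−5)² = 81 + 1 = 82
d²(p, class-C) = (3−(-6))² + (6−3)² = 81 + 9 = 90
d²(p, class-D) = (3−2)² + (6−(-6))² = 1 + 144 = 145
The largest is to class-D.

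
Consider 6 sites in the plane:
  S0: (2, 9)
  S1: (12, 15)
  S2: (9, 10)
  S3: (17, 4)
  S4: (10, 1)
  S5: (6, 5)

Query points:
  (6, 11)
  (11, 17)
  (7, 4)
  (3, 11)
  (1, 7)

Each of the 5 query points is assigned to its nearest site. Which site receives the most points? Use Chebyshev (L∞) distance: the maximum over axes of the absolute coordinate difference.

S0

(6, 11) — d to each: S0:4, S1:6, S2:3, S3:11, S4:10, S5:6 → nearest is S2
(11, 17) — d to each: S0:9, S1:2, S2:7, S3:13, S4:16, S5:12 → nearest is S1
(7, 4) — d to each: S0:5, S1:11, S2:6, S3:10, S4:3, S5:1 → nearest is S5
(3, 11) — d to each: S0:2, S1:9, S2:6, S3:14, S4:10, S5:6 → nearest is S0
(1, 7) — d to each: S0:2, S1:11, S2:8, S3:16, S4:9, S5:5 → nearest is S0
Tally — S0:2, S1:1, S2:1, S5:1. S0 captures the most (2).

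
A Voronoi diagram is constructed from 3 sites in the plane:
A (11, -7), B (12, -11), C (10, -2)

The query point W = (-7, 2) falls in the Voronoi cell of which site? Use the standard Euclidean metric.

Compare squared distances (the ordering matches that of the actual distances):
|WA|² = (-7−11)² + (2−(-7))² = 324 + 81 = 405
|WB|² = (-7−12)² + (2−(-11))² = 361 + 169 = 530
|WC|² = (-7−10)² + (2−(-2))² = 289 + 16 = 305
The smallest is to C, so W lies in the Voronoi region of C.

C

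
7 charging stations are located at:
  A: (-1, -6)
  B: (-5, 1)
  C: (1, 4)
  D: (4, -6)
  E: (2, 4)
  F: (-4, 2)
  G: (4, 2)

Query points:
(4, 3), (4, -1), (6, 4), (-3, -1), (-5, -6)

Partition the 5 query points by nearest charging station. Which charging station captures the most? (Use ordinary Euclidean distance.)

(4, 3) — d² to each: A:106, B:85, C:10, D:81, E:5, F:65, G:1 → nearest is G
(4, -1) — d² to each: A:50, B:85, C:34, D:25, E:29, F:73, G:9 → nearest is G
(6, 4) — d² to each: A:149, B:130, C:25, D:104, E:16, F:104, G:8 → nearest is G
(-3, -1) — d² to each: A:29, B:8, C:41, D:74, E:50, F:10, G:58 → nearest is B
(-5, -6) — d² to each: A:16, B:49, C:136, D:81, E:149, F:65, G:145 → nearest is A
Tally — A:1, B:1, G:3. G captures the most (3).

G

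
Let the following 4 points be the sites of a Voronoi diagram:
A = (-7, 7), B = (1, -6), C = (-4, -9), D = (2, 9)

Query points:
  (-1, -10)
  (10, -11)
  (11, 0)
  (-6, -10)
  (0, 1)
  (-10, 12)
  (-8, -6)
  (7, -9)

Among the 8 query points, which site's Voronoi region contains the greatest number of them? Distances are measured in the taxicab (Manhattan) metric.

(-1, -10) — d to each: A:23, B:6, C:4, D:22 → nearest is C
(10, -11) — d to each: A:35, B:14, C:16, D:28 → nearest is B
(11, 0) — d to each: A:25, B:16, C:24, D:18 → nearest is B
(-6, -10) — d to each: A:18, B:11, C:3, D:27 → nearest is C
(0, 1) — d to each: A:13, B:8, C:14, D:10 → nearest is B
(-10, 12) — d to each: A:8, B:29, C:27, D:15 → nearest is A
(-8, -6) — d to each: A:14, B:9, C:7, D:25 → nearest is C
(7, -9) — d to each: A:30, B:9, C:11, D:23 → nearest is B
Tally — A:1, B:4, C:3. B captures the most (4).

B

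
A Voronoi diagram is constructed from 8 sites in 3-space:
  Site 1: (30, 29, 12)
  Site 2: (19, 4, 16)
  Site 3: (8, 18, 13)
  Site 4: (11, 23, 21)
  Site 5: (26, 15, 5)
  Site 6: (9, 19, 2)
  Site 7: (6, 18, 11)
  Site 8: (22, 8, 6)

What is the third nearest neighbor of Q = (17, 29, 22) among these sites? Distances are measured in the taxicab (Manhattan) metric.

Site 3

d(Q, Site 1) = 13 + 0 + 10 = 23
d(Q, Site 2) = 2 + 25 + 6 = 33
d(Q, Site 3) = 9 + 11 + 9 = 29
d(Q, Site 4) = 6 + 6 + 1 = 13
d(Q, Site 5) = 9 + 14 + 17 = 40
d(Q, Site 6) = 8 + 10 + 20 = 38
d(Q, Site 7) = 11 + 11 + 11 = 33
d(Q, Site 8) = 5 + 21 + 16 = 42
Sorted ascending: Site 4, Site 1, Site 3, Site 2, … — the third-nearest is Site 3.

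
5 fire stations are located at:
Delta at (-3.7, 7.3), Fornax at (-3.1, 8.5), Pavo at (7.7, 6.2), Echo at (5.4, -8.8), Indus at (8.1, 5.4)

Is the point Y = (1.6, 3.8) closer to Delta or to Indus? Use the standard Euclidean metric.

Compare squared distances:
d²(Y, Delta) = (1.6−(-3.7))² + (3.8−7.3)² = 28.09 + 12.25 = 40.34
d²(Y, Indus) = (1.6−8.1)² + (3.8−5.4)² = 42.25 + 2.56 = 44.81
40.34 < 44.81, so Delta is closer.

Delta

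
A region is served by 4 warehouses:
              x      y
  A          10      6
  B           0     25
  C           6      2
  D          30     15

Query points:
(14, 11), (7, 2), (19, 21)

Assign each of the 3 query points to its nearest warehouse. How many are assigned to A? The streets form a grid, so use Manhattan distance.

(14, 11) — d to each: A:9, B:28, C:17, D:20 → nearest is A
(7, 2) — d to each: A:7, B:30, C:1, D:36 → nearest is C
(19, 21) — d to each: A:24, B:23, C:32, D:17 → nearest is D
1 of the 3 points has A as nearest.

1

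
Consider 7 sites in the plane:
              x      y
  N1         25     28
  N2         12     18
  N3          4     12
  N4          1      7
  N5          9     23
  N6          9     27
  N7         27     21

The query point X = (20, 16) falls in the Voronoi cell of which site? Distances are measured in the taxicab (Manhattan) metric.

N2

d(X,N1) = |20−25| + |16−28| = 5 + 12 = 17
d(X,N2) = |20−12| + |16−18| = 8 + 2 = 10
d(X,N3) = |20−4| + |16−12| = 16 + 4 = 20
d(X,N4) = |20−1| + |16−7| = 19 + 9 = 28
d(X,N5) = |20−9| + |16−23| = 11 + 7 = 18
d(X,N6) = |20−9| + |16−27| = 11 + 11 = 22
d(X,N7) = |20−27| + |16−21| = 7 + 5 = 12
N2 is nearest.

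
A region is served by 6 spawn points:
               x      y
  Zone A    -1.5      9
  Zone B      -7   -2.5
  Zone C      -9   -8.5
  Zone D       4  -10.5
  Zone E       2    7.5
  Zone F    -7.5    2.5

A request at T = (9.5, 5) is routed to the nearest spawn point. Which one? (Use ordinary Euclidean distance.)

Zone E

Squared Euclidean distances:
d²(T, Zone A) = (9.5−(-1.5))² + (5−9)² = 121 + 16 = 137
d²(T, Zone B) = (9.5−(-7))² + (5−(-2.5))² = 272.25 + 56.25 = 328.5
d²(T, Zone C) = (9.5−(-9))² + (5−(-8.5))² = 342.25 + 182.25 = 524.5
d²(T, Zone D) = (9.5−4)² + (5−(-10.5))² = 30.25 + 240.25 = 270.5
d²(T, Zone E) = (9.5−2)² + (5−7.5)² = 56.25 + 6.25 = 62.5
d²(T, Zone F) = (9.5−(-7.5))² + (5−2.5)² = 289 + 6.25 = 295.25
Minimum is at Zone E.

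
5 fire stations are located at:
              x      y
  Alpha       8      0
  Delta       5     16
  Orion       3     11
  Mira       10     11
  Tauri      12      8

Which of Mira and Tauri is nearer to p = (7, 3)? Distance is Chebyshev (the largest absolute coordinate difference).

d(p, Mira) = max(3, 8) = 8
d(p, Tauri) = max(5, 5) = 5
8 > 5, so Tauri is closer.

Tauri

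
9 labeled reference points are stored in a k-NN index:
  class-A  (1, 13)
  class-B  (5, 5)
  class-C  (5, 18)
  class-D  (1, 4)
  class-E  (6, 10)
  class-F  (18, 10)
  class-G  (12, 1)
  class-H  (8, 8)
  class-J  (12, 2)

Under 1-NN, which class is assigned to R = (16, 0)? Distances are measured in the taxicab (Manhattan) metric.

class-G

d(R, class-A) = |16−1| + |0−13| = 15 + 13 = 28
d(R, class-B) = |16−5| + |0−5| = 11 + 5 = 16
d(R, class-C) = |16−5| + |0−18| = 11 + 18 = 29
d(R, class-D) = |16−1| + |0−4| = 15 + 4 = 19
d(R, class-E) = |16−6| + |0−10| = 10 + 10 = 20
d(R, class-F) = |16−18| + |0−10| = 2 + 10 = 12
d(R, class-G) = |16−12| + |0−1| = 4 + 1 = 5
d(R, class-H) = |16−8| + |0−8| = 8 + 8 = 16
d(R, class-J) = |16−12| + |0−2| = 4 + 2 = 6
Minimum is at class-G.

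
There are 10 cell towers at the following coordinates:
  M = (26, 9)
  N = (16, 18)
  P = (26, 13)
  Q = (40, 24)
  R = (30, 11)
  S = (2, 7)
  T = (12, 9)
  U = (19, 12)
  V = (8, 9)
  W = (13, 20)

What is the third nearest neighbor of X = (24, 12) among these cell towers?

Squared Euclidean distances:
|XM|² = 4 + 9 = 13
|XN|² = 64 + 36 = 100
|XP|² = 4 + 1 = 5
|XQ|² = 256 + 144 = 400
|XR|² = 36 + 1 = 37
|XS|² = 484 + 25 = 509
|XT|² = 144 + 9 = 153
|XU|² = 25 + 0 = 25
|XV|² = 256 + 9 = 265
|XW|² = 121 + 64 = 185
Sorted ascending: P, M, U, R, … — the third-nearest is U.

U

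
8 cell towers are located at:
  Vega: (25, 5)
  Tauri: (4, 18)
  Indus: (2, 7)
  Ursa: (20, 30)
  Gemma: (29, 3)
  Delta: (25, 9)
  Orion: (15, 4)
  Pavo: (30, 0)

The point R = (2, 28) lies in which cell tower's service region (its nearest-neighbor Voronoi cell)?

Squared Euclidean distances:
d²(R, Vega) = (2−25)² + (28−5)² = 529 + 529 = 1058
d²(R, Tauri) = (2−4)² + (28−18)² = 4 + 100 = 104
d²(R, Indus) = (2−2)² + (28−7)² = 0 + 441 = 441
d²(R, Ursa) = (2−20)² + (28−30)² = 324 + 4 = 328
d²(R, Gemma) = (2−29)² + (28−3)² = 729 + 625 = 1354
d²(R, Delta) = (2−25)² + (28−9)² = 529 + 361 = 890
d²(R, Orion) = (2−15)² + (28−4)² = 169 + 576 = 745
d²(R, Pavo) = (2−30)² + (28−0)² = 784 + 784 = 1568
Tauri is nearest.

Tauri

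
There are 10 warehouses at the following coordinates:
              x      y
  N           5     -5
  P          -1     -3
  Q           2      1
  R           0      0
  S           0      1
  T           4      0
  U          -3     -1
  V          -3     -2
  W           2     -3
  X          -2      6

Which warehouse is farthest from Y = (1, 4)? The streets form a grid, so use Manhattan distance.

N

d(Y,N) = 4 + 9 = 13
d(Y,P) = 2 + 7 = 9
d(Y,Q) = 1 + 3 = 4
d(Y,R) = 1 + 4 = 5
d(Y,S) = 1 + 3 = 4
d(Y,T) = 3 + 4 = 7
d(Y,U) = 4 + 5 = 9
d(Y,V) = 4 + 6 = 10
d(Y,W) = 1 + 7 = 8
d(Y,X) = 3 + 2 = 5
The largest is to N.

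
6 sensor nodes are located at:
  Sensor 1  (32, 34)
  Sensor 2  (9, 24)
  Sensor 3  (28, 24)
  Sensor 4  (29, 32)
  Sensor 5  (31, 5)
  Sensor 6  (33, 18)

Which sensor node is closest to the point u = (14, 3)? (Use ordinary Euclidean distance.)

Squared Euclidean distances:
d²(u, Sensor 1) = 324 + 961 = 1285
d²(u, Sensor 2) = 25 + 441 = 466
d²(u, Sensor 3) = 196 + 441 = 637
d²(u, Sensor 4) = 225 + 841 = 1066
d²(u, Sensor 5) = 289 + 4 = 293
d²(u, Sensor 6) = 361 + 225 = 586
Minimum is at Sensor 5.

Sensor 5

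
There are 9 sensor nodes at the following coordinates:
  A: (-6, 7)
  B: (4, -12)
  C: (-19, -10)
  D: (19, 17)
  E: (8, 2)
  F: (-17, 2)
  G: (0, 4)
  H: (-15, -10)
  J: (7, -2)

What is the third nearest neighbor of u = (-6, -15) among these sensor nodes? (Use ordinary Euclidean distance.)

C

Compare squared distances (the ordering matches that of the actual distances):
|uA|² = (-6−(-6))² + (-15−7)² = 0 + 484 = 484
|uB|² = (-6−4)² + (-15−(-12))² = 100 + 9 = 109
|uC|² = (-6−(-19))² + (-15−(-10))² = 169 + 25 = 194
|uD|² = (-6−19)² + (-15−17)² = 625 + 1024 = 1649
|uE|² = (-6−8)² + (-15−2)² = 196 + 289 = 485
|uF|² = (-6−(-17))² + (-15−2)² = 121 + 289 = 410
|uG|² = (-6−0)² + (-15−4)² = 36 + 361 = 397
|uH|² = (-6−(-15))² + (-15−(-10))² = 81 + 25 = 106
|uJ|² = (-6−7)² + (-15−(-2))² = 169 + 169 = 338
Sorted ascending: H, B, C, J, … — the third-nearest is C.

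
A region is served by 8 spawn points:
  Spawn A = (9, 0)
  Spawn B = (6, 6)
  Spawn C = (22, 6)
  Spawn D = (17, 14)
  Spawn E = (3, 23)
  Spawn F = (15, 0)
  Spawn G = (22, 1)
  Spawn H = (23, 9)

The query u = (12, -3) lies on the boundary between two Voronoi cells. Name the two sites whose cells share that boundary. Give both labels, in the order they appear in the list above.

Squared distances from u to each site:
d²(u, Spawn A) = (12−9)² + (-3−0)² = 9 + 9 = 18
d²(u, Spawn B) = (12−6)² + (-3−6)² = 36 + 81 = 117
d²(u, Spawn C) = (12−22)² + (-3−6)² = 100 + 81 = 181
d²(u, Spawn D) = (12−17)² + (-3−14)² = 25 + 289 = 314
d²(u, Spawn E) = (12−3)² + (-3−23)² = 81 + 676 = 757
d²(u, Spawn F) = (12−15)² + (-3−0)² = 9 + 9 = 18
d²(u, Spawn G) = (12−22)² + (-3−1)² = 100 + 16 = 116
d²(u, Spawn H) = (12−23)² + (-3−9)² = 121 + 144 = 265
u is equidistant from Spawn A and Spawn F (both at squared distance 18), and every other site is strictly farther — so u lies on the Spawn A–Spawn F Voronoi edge.

Spawn A and Spawn F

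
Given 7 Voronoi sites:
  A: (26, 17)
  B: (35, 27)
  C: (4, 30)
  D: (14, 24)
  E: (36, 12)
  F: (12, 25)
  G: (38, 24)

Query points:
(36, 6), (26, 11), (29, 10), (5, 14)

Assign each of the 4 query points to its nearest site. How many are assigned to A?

(36, 6) — d² to each: A:221, B:442, C:1600, D:808, E:36, F:937, G:328 → nearest is E
(26, 11) — d² to each: A:36, B:337, C:845, D:313, E:101, F:392, G:313 → nearest is A
(29, 10) — d² to each: A:58, B:325, C:1025, D:421, E:53, F:514, G:277 → nearest is E
(5, 14) — d² to each: A:450, B:1069, C:257, D:181, E:965, F:170, G:1189 → nearest is F
1 of the 4 points has A as nearest.

1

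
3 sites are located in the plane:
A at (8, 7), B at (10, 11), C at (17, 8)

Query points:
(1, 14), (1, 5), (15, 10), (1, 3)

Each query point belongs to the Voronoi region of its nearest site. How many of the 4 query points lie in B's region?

1

(1, 14) — d² to each: A:98, B:90, C:292 → nearest is B
(1, 5) — d² to each: A:53, B:117, C:265 → nearest is A
(15, 10) — d² to each: A:58, B:26, C:8 → nearest is C
(1, 3) — d² to each: A:65, B:145, C:281 → nearest is A
1 of the 4 points has B as nearest.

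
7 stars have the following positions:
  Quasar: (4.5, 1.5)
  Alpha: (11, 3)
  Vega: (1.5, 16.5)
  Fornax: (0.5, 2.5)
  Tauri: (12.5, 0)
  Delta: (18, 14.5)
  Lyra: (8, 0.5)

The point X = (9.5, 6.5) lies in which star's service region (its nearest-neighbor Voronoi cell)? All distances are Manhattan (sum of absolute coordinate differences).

Alpha

d(X, Quasar) = |9.5−4.5| + |6.5−1.5| = 5 + 5 = 10
d(X, Alpha) = |9.5−11| + |6.5−3| = 1.5 + 3.5 = 5
d(X, Vega) = |9.5−1.5| + |6.5−16.5| = 8 + 10 = 18
d(X, Fornax) = |9.5−0.5| + |6.5−2.5| = 9 + 4 = 13
d(X, Tauri) = |9.5−12.5| + |6.5−0| = 3 + 6.5 = 9.5
d(X, Delta) = |9.5−18| + |6.5−14.5| = 8.5 + 8 = 16.5
d(X, Lyra) = |9.5−8| + |6.5−0.5| = 1.5 + 6 = 7.5
The smallest is to Alpha, so X lies in the Voronoi region of Alpha.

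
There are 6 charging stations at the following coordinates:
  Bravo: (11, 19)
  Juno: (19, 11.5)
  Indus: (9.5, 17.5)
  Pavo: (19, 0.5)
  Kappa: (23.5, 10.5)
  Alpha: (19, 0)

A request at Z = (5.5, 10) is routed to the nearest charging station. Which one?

Squared Euclidean distances:
d²(Z, Bravo) = (5.5−11)² + (10−19)² = 30.25 + 81 = 111.25
d²(Z, Juno) = (5.5−19)² + (10−11.5)² = 182.25 + 2.25 = 184.5
d²(Z, Indus) = (5.5−9.5)² + (10−17.5)² = 16 + 56.25 = 72.25
d²(Z, Pavo) = (5.5−19)² + (10−0.5)² = 182.25 + 90.25 = 272.5
d²(Z, Kappa) = (5.5−23.5)² + (10−10.5)² = 324 + 0.25 = 324.25
d²(Z, Alpha) = (5.5−19)² + (10−0)² = 182.25 + 100 = 282.25
Indus is nearest.

Indus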